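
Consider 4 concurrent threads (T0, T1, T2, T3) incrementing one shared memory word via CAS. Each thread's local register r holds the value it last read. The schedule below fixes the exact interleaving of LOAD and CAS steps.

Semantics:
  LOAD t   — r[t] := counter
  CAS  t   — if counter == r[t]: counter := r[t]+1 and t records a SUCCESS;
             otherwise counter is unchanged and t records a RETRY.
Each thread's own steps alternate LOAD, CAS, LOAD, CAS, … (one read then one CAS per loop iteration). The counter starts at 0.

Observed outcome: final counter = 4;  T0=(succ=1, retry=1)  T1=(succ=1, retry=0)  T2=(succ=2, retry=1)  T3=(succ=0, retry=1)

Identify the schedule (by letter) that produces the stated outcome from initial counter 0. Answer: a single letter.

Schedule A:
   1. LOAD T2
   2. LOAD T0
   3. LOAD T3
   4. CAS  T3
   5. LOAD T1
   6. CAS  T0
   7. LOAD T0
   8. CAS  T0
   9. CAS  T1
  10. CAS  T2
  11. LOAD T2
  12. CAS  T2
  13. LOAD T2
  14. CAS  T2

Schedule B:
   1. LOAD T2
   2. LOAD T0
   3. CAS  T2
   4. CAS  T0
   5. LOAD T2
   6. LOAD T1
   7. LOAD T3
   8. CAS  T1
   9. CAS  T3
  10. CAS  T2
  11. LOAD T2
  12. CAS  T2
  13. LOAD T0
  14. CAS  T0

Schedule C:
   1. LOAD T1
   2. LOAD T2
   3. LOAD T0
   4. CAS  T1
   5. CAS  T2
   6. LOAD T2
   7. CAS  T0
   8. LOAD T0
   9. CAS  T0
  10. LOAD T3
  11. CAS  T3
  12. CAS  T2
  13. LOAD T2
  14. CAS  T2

B

Tracing schedule B:
   1) LOAD T2:  M=0  r_T2=0
   2) LOAD T0:  M=0  r_T0=0
   3) CAS  T2:  M=1  r_T2=0 ✓
   4) CAS  T0:  M=1  r_T0=0 ✗
   5) LOAD T2:  M=1  r_T2=1
   6) LOAD T1:  M=1  r_T1=1
   7) LOAD T3:  M=1  r_T3=1
   8) CAS  T1:  M=2  r_T1=1 ✓
   9) CAS  T3:  M=2  r_T3=1 ✗
  10) CAS  T2:  M=2  r_T2=1 ✗
  11) LOAD T2:  M=2  r_T2=2
  12) CAS  T2:  M=3  r_T2=2 ✓
  13) LOAD T0:  M=3  r_T0=3
  14) CAS  T0:  M=4  r_T0=3 ✓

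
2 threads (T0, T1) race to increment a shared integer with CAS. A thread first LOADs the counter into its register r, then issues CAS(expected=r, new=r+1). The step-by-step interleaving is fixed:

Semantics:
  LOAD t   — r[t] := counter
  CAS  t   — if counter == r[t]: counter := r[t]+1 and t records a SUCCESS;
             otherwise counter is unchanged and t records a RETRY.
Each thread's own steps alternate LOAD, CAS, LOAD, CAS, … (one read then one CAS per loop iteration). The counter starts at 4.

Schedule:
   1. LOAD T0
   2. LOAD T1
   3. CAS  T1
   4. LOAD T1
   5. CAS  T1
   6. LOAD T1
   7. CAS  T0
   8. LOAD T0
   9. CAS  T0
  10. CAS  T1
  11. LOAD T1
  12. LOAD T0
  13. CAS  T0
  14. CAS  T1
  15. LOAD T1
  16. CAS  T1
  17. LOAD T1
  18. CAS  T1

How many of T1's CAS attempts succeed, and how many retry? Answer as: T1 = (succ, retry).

[1] T0.load  rd  (counter 4, T0.r 4)
[2] T1.load  rd  (counter 4, T1.r 4)
[3] T1.cas  hit  (counter 5, T1.r 4)
[4] T1.load  rd  (counter 5, T1.r 5)
[5] T1.cas  hit  (counter 6, T1.r 5)
[6] T1.load  rd  (counter 6, T1.r 6)
[7] T0.cas  miss  (counter 6, T0.r 4)
[8] T0.load  rd  (counter 6, T0.r 6)
[9] T0.cas  hit  (counter 7, T0.r 6)
[10] T1.cas  miss  (counter 7, T1.r 6)
[11] T1.load  rd  (counter 7, T1.r 7)
[12] T0.load  rd  (counter 7, T0.r 7)
[13] T0.cas  hit  (counter 8, T0.r 7)
[14] T1.cas  miss  (counter 8, T1.r 7)
[15] T1.load  rd  (counter 8, T1.r 8)
[16] T1.cas  hit  (counter 9, T1.r 8)
[17] T1.load  rd  (counter 9, T1.r 9)
[18] T1.cas  hit  (counter 10, T1.r 9)

T1 = (4, 2)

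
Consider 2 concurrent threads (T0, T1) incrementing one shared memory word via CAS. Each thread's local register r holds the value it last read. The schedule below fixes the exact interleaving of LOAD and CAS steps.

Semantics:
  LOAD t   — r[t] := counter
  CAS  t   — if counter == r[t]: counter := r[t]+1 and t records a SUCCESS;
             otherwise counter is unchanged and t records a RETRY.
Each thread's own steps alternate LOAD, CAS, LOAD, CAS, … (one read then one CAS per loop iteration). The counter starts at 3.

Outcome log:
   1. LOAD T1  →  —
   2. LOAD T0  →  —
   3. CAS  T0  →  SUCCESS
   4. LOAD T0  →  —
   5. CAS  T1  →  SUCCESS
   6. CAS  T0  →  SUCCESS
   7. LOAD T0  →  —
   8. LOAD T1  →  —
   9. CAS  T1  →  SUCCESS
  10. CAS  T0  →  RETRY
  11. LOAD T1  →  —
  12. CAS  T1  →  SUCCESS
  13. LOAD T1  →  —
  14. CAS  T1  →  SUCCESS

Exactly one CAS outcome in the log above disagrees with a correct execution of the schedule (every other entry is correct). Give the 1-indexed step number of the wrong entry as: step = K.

step = 5

Correct run:
#1 T1 reads 3
#2 T0 reads 3
#3 T0 CAS(3→4) writes; counter now 4
#4 T0 reads 4
#5 T1 CAS(3→4) fails; counter now 4
#6 T0 CAS(4→5) writes; counter now 5
#7 T0 reads 5
#8 T1 reads 5
#9 T1 CAS(5→6) writes; counter now 6
#10 T0 CAS(5→6) fails; counter now 6
#11 T1 reads 6
#12 T1 CAS(6→7) writes; counter now 7
#13 T1 reads 7
#14 T1 CAS(7→8) writes; counter now 8
Mismatch at 5.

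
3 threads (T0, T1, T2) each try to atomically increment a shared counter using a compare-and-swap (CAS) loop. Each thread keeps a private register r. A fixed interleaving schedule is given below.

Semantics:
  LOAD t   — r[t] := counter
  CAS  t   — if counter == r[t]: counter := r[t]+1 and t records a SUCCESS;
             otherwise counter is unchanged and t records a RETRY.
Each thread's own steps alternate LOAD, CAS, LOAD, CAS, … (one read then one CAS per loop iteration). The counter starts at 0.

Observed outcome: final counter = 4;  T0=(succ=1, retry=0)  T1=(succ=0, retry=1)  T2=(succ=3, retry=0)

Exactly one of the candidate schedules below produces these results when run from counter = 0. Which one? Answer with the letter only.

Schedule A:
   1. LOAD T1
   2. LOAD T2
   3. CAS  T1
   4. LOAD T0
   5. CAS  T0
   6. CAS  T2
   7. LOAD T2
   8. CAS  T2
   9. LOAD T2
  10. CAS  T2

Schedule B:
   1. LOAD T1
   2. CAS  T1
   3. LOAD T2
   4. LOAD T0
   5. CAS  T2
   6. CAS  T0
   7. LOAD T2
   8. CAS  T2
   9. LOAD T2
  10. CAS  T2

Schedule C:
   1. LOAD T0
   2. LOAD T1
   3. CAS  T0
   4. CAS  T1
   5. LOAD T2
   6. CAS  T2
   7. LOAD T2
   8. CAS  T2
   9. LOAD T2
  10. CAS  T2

C

Run C:
[1] T0.load  rd  (counter 0, T0.r 0)
[2] T1.load  rd  (counter 0, T1.r 0)
[3] T0.cas  hit  (counter 1, T0.r 0)
[4] T1.cas  miss  (counter 1, T1.r 0)
[5] T2.load  rd  (counter 1, T2.r 1)
[6] T2.cas  hit  (counter 2, T2.r 1)
[7] T2.load  rd  (counter 2, T2.r 2)
[8] T2.cas  hit  (counter 3, T2.r 2)
[9] T2.load  rd  (counter 3, T2.r 3)
[10] T2.cas  hit  (counter 4, T2.r 3)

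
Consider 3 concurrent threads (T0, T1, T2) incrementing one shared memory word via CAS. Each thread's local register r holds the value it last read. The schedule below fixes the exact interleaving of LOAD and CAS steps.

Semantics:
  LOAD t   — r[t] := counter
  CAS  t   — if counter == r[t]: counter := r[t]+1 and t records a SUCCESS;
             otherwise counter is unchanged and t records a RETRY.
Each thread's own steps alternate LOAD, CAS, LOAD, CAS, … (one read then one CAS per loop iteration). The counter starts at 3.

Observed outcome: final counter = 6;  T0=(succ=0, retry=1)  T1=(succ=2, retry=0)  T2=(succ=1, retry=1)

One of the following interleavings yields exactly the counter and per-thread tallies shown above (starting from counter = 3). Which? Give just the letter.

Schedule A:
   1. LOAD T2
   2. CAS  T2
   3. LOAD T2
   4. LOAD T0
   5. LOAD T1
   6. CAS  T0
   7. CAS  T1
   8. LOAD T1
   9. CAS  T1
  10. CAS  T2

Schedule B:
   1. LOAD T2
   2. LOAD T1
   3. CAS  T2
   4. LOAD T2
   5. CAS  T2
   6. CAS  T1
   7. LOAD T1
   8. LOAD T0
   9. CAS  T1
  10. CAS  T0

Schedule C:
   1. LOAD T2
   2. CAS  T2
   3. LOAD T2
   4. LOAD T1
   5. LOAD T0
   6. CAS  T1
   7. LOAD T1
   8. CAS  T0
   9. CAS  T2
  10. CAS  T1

Simulating candidate C:
   1) LOAD T2:  M=3  r_T2=3
   2) CAS  T2:  M=4  r_T2=3 ✓
   3) LOAD T2:  M=4  r_T2=4
   4) LOAD T1:  M=4  r_T1=4
   5) LOAD T0:  M=4  r_T0=4
   6) CAS  T1:  M=5  r_T1=4 ✓
   7) LOAD T1:  M=5  r_T1=5
   8) CAS  T0:  M=5  r_T0=4 ✗
   9) CAS  T2:  M=5  r_T2=4 ✗
  10) CAS  T1:  M=6  r_T1=5 ✓

C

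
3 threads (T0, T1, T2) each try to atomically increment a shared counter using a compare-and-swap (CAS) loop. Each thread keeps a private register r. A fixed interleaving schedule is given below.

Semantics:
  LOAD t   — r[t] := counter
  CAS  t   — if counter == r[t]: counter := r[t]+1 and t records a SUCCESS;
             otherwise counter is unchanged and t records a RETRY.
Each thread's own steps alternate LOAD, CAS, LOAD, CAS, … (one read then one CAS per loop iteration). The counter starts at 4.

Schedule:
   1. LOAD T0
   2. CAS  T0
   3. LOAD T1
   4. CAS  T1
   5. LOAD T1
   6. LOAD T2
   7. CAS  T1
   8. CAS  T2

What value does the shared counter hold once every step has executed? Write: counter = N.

counter = 7

1. LOAD T0 → mem=4 r[T0]=4 [LOAD]
2. CAS T0 → mem=5 r[T0]=4 [OK]
3. LOAD T1 → mem=5 r[T1]=5 [LOAD]
4. CAS T1 → mem=6 r[T1]=5 [OK]
5. LOAD T1 → mem=6 r[T1]=6 [LOAD]
6. LOAD T2 → mem=6 r[T2]=6 [LOAD]
7. CAS T1 → mem=7 r[T1]=6 [OK]
8. CAS T2 → mem=7 r[T2]=6 [RETRY]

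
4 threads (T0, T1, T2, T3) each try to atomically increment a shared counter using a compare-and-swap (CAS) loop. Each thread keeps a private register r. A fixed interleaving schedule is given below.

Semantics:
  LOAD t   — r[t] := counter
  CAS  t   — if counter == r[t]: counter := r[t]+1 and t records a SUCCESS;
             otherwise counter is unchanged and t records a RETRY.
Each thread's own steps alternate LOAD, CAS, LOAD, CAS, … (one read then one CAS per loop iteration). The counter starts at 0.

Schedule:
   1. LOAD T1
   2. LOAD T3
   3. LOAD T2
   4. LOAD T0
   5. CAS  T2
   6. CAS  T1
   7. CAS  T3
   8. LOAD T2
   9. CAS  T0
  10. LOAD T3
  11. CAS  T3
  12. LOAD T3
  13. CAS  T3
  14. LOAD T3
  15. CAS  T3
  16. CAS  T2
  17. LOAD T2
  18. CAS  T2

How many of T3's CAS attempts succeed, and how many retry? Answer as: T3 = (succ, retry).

#1 T1 reads 0
#2 T3 reads 0
#3 T2 reads 0
#4 T0 reads 0
#5 T2 CAS(0→1) writes; counter now 1
#6 T1 CAS(0→1) fails; counter now 1
#7 T3 CAS(0→1) fails; counter now 1
#8 T2 reads 1
#9 T0 CAS(0→1) fails; counter now 1
#10 T3 reads 1
#11 T3 CAS(1→2) writes; counter now 2
#12 T3 reads 2
#13 T3 CAS(2→3) writes; counter now 3
#14 T3 reads 3
#15 T3 CAS(3→4) writes; counter now 4
#16 T2 CAS(1→2) fails; counter now 4
#17 T2 reads 4
#18 T2 CAS(4→5) writes; counter now 5

T3 = (3, 1)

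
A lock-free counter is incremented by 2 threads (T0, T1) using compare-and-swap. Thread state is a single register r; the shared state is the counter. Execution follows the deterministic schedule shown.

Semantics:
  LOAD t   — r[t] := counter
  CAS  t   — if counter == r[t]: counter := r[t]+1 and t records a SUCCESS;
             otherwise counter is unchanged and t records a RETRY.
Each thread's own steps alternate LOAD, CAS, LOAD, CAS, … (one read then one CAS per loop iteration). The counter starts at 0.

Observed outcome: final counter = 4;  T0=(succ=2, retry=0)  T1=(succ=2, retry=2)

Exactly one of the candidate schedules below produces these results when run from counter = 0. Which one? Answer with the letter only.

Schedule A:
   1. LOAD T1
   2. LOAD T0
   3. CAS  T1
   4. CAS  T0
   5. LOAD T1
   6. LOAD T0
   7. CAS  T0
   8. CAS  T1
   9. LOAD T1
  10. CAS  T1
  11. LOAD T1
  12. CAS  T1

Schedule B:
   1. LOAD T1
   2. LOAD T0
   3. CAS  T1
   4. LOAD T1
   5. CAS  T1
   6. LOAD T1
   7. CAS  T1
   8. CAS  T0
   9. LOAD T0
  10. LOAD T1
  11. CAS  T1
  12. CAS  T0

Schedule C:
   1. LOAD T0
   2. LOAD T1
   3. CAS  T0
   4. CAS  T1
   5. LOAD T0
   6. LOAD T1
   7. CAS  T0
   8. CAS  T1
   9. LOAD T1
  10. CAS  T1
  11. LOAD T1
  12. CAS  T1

C

Simulating candidate C:
#1 T0 reads 0
#2 T1 reads 0
#3 T0 CAS(0→1) writes; counter now 1
#4 T1 CAS(0→1) fails; counter now 1
#5 T0 reads 1
#6 T1 reads 1
#7 T0 CAS(1→2) writes; counter now 2
#8 T1 CAS(1→2) fails; counter now 2
#9 T1 reads 2
#10 T1 CAS(2→3) writes; counter now 3
#11 T1 reads 3
#12 T1 CAS(3→4) writes; counter now 4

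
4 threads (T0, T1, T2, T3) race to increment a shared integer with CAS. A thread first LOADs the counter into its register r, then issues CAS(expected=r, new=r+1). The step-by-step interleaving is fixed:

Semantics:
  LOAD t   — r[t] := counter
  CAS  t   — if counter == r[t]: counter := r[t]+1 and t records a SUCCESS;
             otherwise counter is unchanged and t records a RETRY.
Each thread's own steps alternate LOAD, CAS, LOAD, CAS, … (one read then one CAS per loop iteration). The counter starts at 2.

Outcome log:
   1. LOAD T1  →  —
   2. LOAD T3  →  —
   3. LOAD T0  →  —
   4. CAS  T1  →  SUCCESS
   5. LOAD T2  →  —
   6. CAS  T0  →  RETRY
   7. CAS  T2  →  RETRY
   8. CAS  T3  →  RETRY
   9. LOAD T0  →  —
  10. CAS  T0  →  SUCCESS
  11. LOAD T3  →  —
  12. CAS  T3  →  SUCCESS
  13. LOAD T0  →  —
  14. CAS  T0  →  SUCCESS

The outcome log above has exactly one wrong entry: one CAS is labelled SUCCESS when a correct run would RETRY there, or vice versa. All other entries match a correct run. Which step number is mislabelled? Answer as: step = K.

Reference trace:
T1 LOAD — after: cnt=2, r=2 — load
T3 LOAD — after: cnt=2, r=2 — load
T0 LOAD — after: cnt=2, r=2 — load
T1 CAS — after: cnt=3, r=2 — ok
T2 LOAD — after: cnt=3, r=3 — load
T0 CAS — after: cnt=3, r=2 — retry
T2 CAS — after: cnt=4, r=3 — ok
T3 CAS — after: cnt=4, r=2 — retry
T0 LOAD — after: cnt=4, r=4 — load
T0 CAS — after: cnt=5, r=4 — ok
T3 LOAD — after: cnt=5, r=5 — load
T3 CAS — after: cnt=6, r=5 — ok
T0 LOAD — after: cnt=6, r=6 — load
T0 CAS — after: cnt=7, r=6 — ok
Log disagrees first at step 7.

step = 7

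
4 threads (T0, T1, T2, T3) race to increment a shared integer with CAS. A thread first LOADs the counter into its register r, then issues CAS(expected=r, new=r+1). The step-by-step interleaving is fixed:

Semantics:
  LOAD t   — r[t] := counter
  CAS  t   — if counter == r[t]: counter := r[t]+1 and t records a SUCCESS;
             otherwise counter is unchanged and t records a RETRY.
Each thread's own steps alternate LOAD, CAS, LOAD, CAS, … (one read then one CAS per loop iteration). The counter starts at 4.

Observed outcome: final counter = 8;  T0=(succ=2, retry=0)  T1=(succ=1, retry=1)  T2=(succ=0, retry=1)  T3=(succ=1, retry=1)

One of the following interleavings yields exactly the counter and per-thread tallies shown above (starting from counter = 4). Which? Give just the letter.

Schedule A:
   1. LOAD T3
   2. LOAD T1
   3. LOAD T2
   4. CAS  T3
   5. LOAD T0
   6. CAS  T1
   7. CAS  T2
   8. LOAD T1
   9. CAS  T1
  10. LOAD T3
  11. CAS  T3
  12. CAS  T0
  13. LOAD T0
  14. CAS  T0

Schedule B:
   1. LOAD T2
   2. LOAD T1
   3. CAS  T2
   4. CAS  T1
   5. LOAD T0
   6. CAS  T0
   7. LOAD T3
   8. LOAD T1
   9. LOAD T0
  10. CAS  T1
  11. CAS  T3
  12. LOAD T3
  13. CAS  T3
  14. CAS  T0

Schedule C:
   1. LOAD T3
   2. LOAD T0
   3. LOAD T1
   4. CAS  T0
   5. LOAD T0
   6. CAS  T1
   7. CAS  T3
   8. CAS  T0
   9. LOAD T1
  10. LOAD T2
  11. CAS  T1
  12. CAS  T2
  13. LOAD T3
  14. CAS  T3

C

Run C:
[1] T3.load  rd  (counter 4, T3.r 4)
[2] T0.load  rd  (counter 4, T0.r 4)
[3] T1.load  rd  (counter 4, T1.r 4)
[4] T0.cas  hit  (counter 5, T0.r 4)
[5] T0.load  rd  (counter 5, T0.r 5)
[6] T1.cas  miss  (counter 5, T1.r 4)
[7] T3.cas  miss  (counter 5, T3.r 4)
[8] T0.cas  hit  (counter 6, T0.r 5)
[9] T1.load  rd  (counter 6, T1.r 6)
[10] T2.load  rd  (counter 6, T2.r 6)
[11] T1.cas  hit  (counter 7, T1.r 6)
[12] T2.cas  miss  (counter 7, T2.r 6)
[13] T3.load  rd  (counter 7, T3.r 7)
[14] T3.cas  hit  (counter 8, T3.r 7)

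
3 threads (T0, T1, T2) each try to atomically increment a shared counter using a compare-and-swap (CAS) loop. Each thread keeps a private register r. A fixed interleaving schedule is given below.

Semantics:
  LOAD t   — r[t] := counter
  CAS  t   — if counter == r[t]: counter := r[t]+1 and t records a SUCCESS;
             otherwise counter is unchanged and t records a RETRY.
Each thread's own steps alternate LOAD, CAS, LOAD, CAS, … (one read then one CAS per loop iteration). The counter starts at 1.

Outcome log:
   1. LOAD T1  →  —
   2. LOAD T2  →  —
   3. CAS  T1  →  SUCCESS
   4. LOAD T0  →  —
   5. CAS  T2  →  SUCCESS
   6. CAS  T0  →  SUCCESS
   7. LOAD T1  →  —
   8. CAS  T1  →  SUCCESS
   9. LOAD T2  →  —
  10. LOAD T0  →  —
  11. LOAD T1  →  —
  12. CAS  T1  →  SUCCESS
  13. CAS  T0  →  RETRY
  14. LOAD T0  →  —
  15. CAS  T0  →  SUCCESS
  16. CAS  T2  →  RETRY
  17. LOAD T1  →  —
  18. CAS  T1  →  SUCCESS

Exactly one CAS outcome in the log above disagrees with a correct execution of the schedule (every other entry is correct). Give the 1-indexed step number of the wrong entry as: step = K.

step = 5

Re-executing:
1. LOAD T1 → mem=1 r[T1]=1 [LOAD]
2. LOAD T2 → mem=1 r[T2]=1 [LOAD]
3. CAS T1 → mem=2 r[T1]=1 [OK]
4. LOAD T0 → mem=2 r[T0]=2 [LOAD]
5. CAS T2 → mem=2 r[T2]=1 [RETRY]
6. CAS T0 → mem=3 r[T0]=2 [OK]
7. LOAD T1 → mem=3 r[T1]=3 [LOAD]
8. CAS T1 → mem=4 r[T1]=3 [OK]
9. LOAD T2 → mem=4 r[T2]=4 [LOAD]
10. LOAD T0 → mem=4 r[T0]=4 [LOAD]
11. LOAD T1 → mem=4 r[T1]=4 [LOAD]
12. CAS T1 → mem=5 r[T1]=4 [OK]
13. CAS T0 → mem=5 r[T0]=4 [RETRY]
14. LOAD T0 → mem=5 r[T0]=5 [LOAD]
15. CAS T0 → mem=6 r[T0]=5 [OK]
16. CAS T2 → mem=6 r[T2]=4 [RETRY]
17. LOAD T1 → mem=6 r[T1]=6 [LOAD]
18. CAS T1 → mem=7 r[T1]=6 [OK]
Flip is step 5.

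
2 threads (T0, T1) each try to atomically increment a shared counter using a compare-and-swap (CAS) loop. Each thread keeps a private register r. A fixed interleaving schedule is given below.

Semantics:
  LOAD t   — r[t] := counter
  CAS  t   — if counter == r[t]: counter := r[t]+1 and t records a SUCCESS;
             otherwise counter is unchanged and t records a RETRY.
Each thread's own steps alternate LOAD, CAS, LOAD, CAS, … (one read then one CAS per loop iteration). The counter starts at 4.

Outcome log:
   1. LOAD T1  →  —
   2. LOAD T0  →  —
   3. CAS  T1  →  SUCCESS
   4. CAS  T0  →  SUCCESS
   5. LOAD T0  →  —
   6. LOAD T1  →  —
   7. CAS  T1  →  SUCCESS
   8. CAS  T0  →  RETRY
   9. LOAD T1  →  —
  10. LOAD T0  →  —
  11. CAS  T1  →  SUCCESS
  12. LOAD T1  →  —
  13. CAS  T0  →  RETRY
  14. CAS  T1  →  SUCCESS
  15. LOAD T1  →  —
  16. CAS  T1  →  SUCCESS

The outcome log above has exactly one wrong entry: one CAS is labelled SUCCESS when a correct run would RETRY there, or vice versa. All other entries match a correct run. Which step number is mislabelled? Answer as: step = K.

Reference trace:
step 1: T1 LOAD ⇒ load; ctr=4 reg=4
step 2: T0 LOAD ⇒ load; ctr=4 reg=4
step 3: T1 CAS ⇒ ok; ctr=5 reg=4
step 4: T0 CAS ⇒ retry; ctr=5 reg=4
step 5: T0 LOAD ⇒ load; ctr=5 reg=5
step 6: T1 LOAD ⇒ load; ctr=5 reg=5
step 7: T1 CAS ⇒ ok; ctr=6 reg=5
step 8: T0 CAS ⇒ retry; ctr=6 reg=5
step 9: T1 LOAD ⇒ load; ctr=6 reg=6
step 10: T0 LOAD ⇒ load; ctr=6 reg=6
step 11: T1 CAS ⇒ ok; ctr=7 reg=6
step 12: T1 LOAD ⇒ load; ctr=7 reg=7
step 13: T0 CAS ⇒ retry; ctr=7 reg=6
step 14: T1 CAS ⇒ ok; ctr=8 reg=7
step 15: T1 LOAD ⇒ load; ctr=8 reg=8
step 16: T1 CAS ⇒ ok; ctr=9 reg=8
Log disagrees first at step 4.

step = 4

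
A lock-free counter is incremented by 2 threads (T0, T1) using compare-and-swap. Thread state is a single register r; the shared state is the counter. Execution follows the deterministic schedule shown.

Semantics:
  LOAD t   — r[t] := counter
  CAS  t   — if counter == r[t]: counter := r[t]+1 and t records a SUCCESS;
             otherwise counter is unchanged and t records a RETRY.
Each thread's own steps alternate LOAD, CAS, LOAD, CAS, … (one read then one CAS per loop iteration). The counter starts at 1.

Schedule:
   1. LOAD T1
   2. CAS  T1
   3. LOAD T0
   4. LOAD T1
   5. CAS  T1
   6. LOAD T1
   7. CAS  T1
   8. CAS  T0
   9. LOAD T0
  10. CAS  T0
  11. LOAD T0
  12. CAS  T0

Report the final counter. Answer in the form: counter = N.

counter = 6

step 1: T1 LOAD ⇒ load; ctr=1 reg=1
step 2: T1 CAS ⇒ ok; ctr=2 reg=1
step 3: T0 LOAD ⇒ load; ctr=2 reg=2
step 4: T1 LOAD ⇒ load; ctr=2 reg=2
step 5: T1 CAS ⇒ ok; ctr=3 reg=2
step 6: T1 LOAD ⇒ load; ctr=3 reg=3
step 7: T1 CAS ⇒ ok; ctr=4 reg=3
step 8: T0 CAS ⇒ retry; ctr=4 reg=2
step 9: T0 LOAD ⇒ load; ctr=4 reg=4
step 10: T0 CAS ⇒ ok; ctr=5 reg=4
step 11: T0 LOAD ⇒ load; ctr=5 reg=5
step 12: T0 CAS ⇒ ok; ctr=6 reg=5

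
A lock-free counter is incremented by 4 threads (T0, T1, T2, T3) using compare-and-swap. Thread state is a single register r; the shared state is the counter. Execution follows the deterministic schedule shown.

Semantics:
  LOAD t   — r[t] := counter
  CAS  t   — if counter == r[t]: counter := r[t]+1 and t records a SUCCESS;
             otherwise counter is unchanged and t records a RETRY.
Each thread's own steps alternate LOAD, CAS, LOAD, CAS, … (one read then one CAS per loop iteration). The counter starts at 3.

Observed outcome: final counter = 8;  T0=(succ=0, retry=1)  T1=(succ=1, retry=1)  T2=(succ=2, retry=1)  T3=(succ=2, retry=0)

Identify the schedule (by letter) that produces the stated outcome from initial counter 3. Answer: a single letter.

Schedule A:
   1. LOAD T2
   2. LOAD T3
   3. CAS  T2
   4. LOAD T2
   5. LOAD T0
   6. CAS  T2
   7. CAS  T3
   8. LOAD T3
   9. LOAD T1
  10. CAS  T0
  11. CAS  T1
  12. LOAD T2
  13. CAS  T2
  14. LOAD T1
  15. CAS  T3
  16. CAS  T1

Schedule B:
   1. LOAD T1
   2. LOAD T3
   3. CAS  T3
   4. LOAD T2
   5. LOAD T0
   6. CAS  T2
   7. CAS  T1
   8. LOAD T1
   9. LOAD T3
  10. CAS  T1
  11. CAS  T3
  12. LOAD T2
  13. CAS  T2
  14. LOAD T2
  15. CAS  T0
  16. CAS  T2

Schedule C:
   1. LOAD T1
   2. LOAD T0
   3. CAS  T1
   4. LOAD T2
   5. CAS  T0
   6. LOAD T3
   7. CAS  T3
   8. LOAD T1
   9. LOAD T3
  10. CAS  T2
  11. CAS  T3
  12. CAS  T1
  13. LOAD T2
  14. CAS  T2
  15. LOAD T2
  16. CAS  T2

C

Tracing schedule C:
   1) LOAD T1:  M=3  r_T1=3
   2) LOAD T0:  M=3  r_T0=3
   3) CAS  T1:  M=4  r_T1=3 ✓
   4) LOAD T2:  M=4  r_T2=4
   5) CAS  T0:  M=4  r_T0=3 ✗
   6) LOAD T3:  M=4  r_T3=4
   7) CAS  T3:  M=5  r_T3=4 ✓
   8) LOAD T1:  M=5  r_T1=5
   9) LOAD T3:  M=5  r_T3=5
  10) CAS  T2:  M=5  r_T2=4 ✗
  11) CAS  T3:  M=6  r_T3=5 ✓
  12) CAS  T1:  M=6  r_T1=5 ✗
  13) LOAD T2:  M=6  r_T2=6
  14) CAS  T2:  M=7  r_T2=6 ✓
  15) LOAD T2:  M=7  r_T2=7
  16) CAS  T2:  M=8  r_T2=7 ✓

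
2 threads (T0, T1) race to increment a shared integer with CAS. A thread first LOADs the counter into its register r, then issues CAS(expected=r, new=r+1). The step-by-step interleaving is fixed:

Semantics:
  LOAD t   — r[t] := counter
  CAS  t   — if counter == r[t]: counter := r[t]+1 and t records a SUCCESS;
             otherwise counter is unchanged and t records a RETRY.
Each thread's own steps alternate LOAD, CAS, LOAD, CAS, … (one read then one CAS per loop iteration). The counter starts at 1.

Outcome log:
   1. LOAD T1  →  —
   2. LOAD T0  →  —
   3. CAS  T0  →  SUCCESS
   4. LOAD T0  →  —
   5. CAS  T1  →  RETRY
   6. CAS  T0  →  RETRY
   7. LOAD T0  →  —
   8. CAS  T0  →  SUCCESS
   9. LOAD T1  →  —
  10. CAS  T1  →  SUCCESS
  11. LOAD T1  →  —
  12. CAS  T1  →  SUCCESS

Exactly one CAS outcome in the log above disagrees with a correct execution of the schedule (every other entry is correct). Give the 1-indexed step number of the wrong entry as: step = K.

step = 6

Correct run:
step 1: T1 LOAD ⇒ load; ctr=1 reg=1
step 2: T0 LOAD ⇒ load; ctr=1 reg=1
step 3: T0 CAS ⇒ ok; ctr=2 reg=1
step 4: T0 LOAD ⇒ load; ctr=2 reg=2
step 5: T1 CAS ⇒ retry; ctr=2 reg=1
step 6: T0 CAS ⇒ ok; ctr=3 reg=2
step 7: T0 LOAD ⇒ load; ctr=3 reg=3
step 8: T0 CAS ⇒ ok; ctr=4 reg=3
step 9: T1 LOAD ⇒ load; ctr=4 reg=4
step 10: T1 CAS ⇒ ok; ctr=5 reg=4
step 11: T1 LOAD ⇒ load; ctr=5 reg=5
step 12: T1 CAS ⇒ ok; ctr=6 reg=5
Mismatch at 6.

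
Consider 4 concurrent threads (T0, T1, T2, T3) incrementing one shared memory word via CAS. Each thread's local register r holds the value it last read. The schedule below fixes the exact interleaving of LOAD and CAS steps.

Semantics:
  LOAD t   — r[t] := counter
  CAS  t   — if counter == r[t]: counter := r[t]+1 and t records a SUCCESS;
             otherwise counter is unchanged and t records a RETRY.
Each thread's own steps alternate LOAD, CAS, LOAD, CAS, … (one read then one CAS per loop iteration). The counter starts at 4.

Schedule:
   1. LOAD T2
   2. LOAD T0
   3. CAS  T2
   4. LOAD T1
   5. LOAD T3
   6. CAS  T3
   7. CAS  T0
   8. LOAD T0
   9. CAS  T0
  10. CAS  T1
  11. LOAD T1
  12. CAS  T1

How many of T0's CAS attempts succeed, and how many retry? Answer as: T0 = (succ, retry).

T0 = (1, 1)

1. LOAD T2 → mem=4 r[T2]=4 [LOAD]
2. LOAD T0 → mem=4 r[T0]=4 [LOAD]
3. CAS T2 → mem=5 r[T2]=4 [OK]
4. LOAD T1 → mem=5 r[T1]=5 [LOAD]
5. LOAD T3 → mem=5 r[T3]=5 [LOAD]
6. CAS T3 → mem=6 r[T3]=5 [OK]
7. CAS T0 → mem=6 r[T0]=4 [RETRY]
8. LOAD T0 → mem=6 r[T0]=6 [LOAD]
9. CAS T0 → mem=7 r[T0]=6 [OK]
10. CAS T1 → mem=7 r[T1]=5 [RETRY]
11. LOAD T1 → mem=7 r[T1]=7 [LOAD]
12. CAS T1 → mem=8 r[T1]=7 [OK]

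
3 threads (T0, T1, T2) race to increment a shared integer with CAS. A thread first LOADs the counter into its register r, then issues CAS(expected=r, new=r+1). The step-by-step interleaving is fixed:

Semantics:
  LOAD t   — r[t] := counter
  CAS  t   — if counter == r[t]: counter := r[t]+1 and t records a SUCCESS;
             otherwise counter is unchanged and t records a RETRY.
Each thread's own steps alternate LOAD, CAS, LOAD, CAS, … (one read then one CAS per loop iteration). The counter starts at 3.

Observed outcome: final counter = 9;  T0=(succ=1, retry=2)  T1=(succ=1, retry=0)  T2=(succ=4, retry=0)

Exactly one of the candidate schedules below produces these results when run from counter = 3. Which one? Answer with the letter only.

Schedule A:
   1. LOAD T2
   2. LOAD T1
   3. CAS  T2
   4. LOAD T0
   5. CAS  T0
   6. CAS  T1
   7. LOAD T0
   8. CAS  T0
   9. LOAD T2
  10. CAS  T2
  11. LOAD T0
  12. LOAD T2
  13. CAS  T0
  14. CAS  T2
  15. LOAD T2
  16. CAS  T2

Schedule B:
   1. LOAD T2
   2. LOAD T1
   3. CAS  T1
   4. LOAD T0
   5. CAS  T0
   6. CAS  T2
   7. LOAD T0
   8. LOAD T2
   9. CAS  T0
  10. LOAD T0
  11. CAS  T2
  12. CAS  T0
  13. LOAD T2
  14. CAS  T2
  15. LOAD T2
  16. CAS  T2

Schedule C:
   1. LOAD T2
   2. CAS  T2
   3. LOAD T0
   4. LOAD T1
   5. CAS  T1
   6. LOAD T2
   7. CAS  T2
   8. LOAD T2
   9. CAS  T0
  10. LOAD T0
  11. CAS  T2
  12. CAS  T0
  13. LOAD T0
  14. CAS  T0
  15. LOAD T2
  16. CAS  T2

Simulating candidate C:
T2 LOAD — after: cnt=3, r=3 — load
T2 CAS — after: cnt=4, r=3 — ok
T0 LOAD — after: cnt=4, r=4 — load
T1 LOAD — after: cnt=4, r=4 — load
T1 CAS — after: cnt=5, r=4 — ok
T2 LOAD — after: cnt=5, r=5 — load
T2 CAS — after: cnt=6, r=5 — ok
T2 LOAD — after: cnt=6, r=6 — load
T0 CAS — after: cnt=6, r=4 — retry
T0 LOAD — after: cnt=6, r=6 — load
T2 CAS — after: cnt=7, r=6 — ok
T0 CAS — after: cnt=7, r=6 — retry
T0 LOAD — after: cnt=7, r=7 — load
T0 CAS — after: cnt=8, r=7 — ok
T2 LOAD — after: cnt=8, r=8 — load
T2 CAS — after: cnt=9, r=8 — ok

C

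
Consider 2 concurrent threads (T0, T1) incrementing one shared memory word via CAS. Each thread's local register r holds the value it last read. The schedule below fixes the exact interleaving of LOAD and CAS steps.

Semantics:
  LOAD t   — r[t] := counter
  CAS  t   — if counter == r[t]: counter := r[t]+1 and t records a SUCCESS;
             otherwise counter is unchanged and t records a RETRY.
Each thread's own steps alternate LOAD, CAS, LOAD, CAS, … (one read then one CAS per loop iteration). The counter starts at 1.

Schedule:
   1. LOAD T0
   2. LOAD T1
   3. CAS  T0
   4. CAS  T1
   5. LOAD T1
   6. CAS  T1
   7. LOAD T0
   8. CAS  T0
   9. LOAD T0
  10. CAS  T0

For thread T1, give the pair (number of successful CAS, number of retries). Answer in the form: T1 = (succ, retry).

T1 = (1, 1)

[1] T0.load  rd  (counter 1, T0.r 1)
[2] T1.load  rd  (counter 1, T1.r 1)
[3] T0.cas  hit  (counter 2, T0.r 1)
[4] T1.cas  miss  (counter 2, T1.r 1)
[5] T1.load  rd  (counter 2, T1.r 2)
[6] T1.cas  hit  (counter 3, T1.r 2)
[7] T0.load  rd  (counter 3, T0.r 3)
[8] T0.cas  hit  (counter 4, T0.r 3)
[9] T0.load  rd  (counter 4, T0.r 4)
[10] T0.cas  hit  (counter 5, T0.r 4)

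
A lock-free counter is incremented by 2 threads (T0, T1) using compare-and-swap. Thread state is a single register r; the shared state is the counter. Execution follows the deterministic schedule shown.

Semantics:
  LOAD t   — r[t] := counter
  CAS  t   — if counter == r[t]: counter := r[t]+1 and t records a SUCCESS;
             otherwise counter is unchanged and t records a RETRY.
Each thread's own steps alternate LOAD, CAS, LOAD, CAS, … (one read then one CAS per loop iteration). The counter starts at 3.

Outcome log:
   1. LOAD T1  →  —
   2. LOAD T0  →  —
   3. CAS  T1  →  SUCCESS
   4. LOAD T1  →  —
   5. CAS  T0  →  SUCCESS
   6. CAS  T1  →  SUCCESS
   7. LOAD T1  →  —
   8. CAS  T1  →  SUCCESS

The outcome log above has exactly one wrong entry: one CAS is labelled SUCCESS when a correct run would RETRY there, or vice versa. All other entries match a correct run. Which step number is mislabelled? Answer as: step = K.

step = 5

Re-executing:
1. LOAD T1 → mem=3 r[T1]=3 [LOAD]
2. LOAD T0 → mem=3 r[T0]=3 [LOAD]
3. CAS T1 → mem=4 r[T1]=3 [OK]
4. LOAD T1 → mem=4 r[T1]=4 [LOAD]
5. CAS T0 → mem=4 r[T0]=3 [RETRY]
6. CAS T1 → mem=5 r[T1]=4 [OK]
7. LOAD T1 → mem=5 r[T1]=5 [LOAD]
8. CAS T1 → mem=6 r[T1]=5 [OK]
Log disagrees first at step 5.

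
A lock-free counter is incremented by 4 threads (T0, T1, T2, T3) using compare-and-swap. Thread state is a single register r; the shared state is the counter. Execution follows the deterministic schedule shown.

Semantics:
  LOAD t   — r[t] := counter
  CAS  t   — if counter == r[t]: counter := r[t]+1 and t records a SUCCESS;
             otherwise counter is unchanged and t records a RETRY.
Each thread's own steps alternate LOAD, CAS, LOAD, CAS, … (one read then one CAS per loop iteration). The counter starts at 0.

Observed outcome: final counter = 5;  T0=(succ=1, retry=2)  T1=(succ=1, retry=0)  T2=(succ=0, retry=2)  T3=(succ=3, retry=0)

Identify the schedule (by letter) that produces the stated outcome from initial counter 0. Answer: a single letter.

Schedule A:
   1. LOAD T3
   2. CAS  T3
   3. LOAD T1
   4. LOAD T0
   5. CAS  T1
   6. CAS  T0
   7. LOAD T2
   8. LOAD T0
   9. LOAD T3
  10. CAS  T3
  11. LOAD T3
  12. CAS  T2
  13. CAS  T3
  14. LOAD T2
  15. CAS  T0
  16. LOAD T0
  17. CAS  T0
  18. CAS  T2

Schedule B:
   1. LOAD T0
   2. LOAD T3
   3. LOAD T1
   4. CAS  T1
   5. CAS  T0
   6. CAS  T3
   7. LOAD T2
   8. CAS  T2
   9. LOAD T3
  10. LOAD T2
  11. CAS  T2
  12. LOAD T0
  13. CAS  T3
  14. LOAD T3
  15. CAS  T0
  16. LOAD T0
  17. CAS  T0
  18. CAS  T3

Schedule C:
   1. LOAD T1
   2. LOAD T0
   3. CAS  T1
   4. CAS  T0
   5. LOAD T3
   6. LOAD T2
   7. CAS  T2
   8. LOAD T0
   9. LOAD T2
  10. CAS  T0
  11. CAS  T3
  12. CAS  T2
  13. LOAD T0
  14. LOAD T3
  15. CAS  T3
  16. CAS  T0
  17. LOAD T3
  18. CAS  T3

A

Simulating candidate A:
   1) LOAD T3:  M=0  r_T3=0
   2) CAS  T3:  M=1  r_T3=0 ✓
   3) LOAD T1:  M=1  r_T1=1
   4) LOAD T0:  M=1  r_T0=1
   5) CAS  T1:  M=2  r_T1=1 ✓
   6) CAS  T0:  M=2  r_T0=1 ✗
   7) LOAD T2:  M=2  r_T2=2
   8) LOAD T0:  M=2  r_T0=2
   9) LOAD T3:  M=2  r_T3=2
  10) CAS  T3:  M=3  r_T3=2 ✓
  11) LOAD T3:  M=3  r_T3=3
  12) CAS  T2:  M=3  r_T2=2 ✗
  13) CAS  T3:  M=4  r_T3=3 ✓
  14) LOAD T2:  M=4  r_T2=4
  15) CAS  T0:  M=4  r_T0=2 ✗
  16) LOAD T0:  M=4  r_T0=4
  17) CAS  T0:  M=5  r_T0=4 ✓
  18) CAS  T2:  M=5  r_T2=4 ✗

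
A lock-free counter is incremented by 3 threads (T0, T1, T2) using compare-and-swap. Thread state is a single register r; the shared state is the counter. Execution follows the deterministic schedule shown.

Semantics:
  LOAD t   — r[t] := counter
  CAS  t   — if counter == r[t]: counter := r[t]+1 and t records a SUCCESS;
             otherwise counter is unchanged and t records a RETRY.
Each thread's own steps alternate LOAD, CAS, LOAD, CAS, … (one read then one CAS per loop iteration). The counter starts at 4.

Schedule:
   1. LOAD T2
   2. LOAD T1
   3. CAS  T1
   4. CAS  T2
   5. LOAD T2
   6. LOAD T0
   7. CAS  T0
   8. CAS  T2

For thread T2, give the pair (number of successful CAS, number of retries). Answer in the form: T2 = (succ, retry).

T2 = (0, 2)

step 1: T2 LOAD ⇒ load; ctr=4 reg=4
step 2: T1 LOAD ⇒ load; ctr=4 reg=4
step 3: T1 CAS ⇒ ok; ctr=5 reg=4
step 4: T2 CAS ⇒ retry; ctr=5 reg=4
step 5: T2 LOAD ⇒ load; ctr=5 reg=5
step 6: T0 LOAD ⇒ load; ctr=5 reg=5
step 7: T0 CAS ⇒ ok; ctr=6 reg=5
step 8: T2 CAS ⇒ retry; ctr=6 reg=5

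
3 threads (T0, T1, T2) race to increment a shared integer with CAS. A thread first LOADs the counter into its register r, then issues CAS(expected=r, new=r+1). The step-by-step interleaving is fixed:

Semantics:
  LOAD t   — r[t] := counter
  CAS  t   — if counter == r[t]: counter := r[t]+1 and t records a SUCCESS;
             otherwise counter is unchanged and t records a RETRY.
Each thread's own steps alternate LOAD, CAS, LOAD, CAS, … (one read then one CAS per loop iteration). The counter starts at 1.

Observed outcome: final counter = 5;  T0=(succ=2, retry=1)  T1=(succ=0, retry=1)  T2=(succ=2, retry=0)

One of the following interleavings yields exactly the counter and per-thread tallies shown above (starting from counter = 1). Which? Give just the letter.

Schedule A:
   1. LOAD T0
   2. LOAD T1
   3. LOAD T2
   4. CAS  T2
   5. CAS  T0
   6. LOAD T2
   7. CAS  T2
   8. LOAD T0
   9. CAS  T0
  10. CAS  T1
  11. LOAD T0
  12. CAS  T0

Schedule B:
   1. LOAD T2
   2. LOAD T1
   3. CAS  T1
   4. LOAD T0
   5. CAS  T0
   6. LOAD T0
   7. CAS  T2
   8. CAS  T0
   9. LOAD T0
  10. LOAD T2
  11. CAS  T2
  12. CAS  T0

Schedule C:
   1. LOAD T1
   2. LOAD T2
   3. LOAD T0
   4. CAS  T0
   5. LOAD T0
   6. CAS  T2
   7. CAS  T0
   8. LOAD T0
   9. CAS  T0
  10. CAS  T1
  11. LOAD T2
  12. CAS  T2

A

Run A:
   1) LOAD T0:  M=1  r_T0=1
   2) LOAD T1:  M=1  r_T1=1
   3) LOAD T2:  M=1  r_T2=1
   4) CAS  T2:  M=2  r_T2=1 ✓
   5) CAS  T0:  M=2  r_T0=1 ✗
   6) LOAD T2:  M=2  r_T2=2
   7) CAS  T2:  M=3  r_T2=2 ✓
   8) LOAD T0:  M=3  r_T0=3
   9) CAS  T0:  M=4  r_T0=3 ✓
  10) CAS  T1:  M=4  r_T1=1 ✗
  11) LOAD T0:  M=4  r_T0=4
  12) CAS  T0:  M=5  r_T0=4 ✓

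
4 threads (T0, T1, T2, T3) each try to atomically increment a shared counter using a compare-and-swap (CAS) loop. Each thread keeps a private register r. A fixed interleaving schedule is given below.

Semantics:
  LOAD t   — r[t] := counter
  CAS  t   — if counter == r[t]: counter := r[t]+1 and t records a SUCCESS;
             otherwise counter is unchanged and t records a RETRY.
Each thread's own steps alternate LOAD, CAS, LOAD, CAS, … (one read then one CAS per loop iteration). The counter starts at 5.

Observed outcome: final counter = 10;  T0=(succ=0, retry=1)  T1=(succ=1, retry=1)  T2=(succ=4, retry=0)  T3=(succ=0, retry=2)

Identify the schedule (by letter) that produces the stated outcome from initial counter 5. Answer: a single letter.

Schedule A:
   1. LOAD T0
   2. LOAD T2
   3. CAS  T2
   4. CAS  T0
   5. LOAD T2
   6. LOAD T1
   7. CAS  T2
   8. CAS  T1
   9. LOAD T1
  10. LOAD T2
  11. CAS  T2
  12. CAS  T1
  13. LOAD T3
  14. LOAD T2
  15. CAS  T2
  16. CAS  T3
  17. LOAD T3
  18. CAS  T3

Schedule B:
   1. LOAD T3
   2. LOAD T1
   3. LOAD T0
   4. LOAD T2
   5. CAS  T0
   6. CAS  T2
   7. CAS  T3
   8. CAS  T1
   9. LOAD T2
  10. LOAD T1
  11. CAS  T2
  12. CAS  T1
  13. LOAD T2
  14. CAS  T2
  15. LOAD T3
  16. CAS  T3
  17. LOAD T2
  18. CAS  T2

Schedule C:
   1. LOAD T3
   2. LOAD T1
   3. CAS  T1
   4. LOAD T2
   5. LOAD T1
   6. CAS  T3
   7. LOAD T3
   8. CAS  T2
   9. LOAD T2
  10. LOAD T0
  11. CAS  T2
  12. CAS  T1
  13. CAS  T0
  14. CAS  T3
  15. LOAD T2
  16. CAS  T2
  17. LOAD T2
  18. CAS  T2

Simulating candidate C:
T3 LOAD — after: cnt=5, r=5 — load
T1 LOAD — after: cnt=5, r=5 — load
T1 CAS — after: cnt=6, r=5 — ok
T2 LOAD — after: cnt=6, r=6 — load
T1 LOAD — after: cnt=6, r=6 — load
T3 CAS — after: cnt=6, r=5 — retry
T3 LOAD — after: cnt=6, r=6 — load
T2 CAS — after: cnt=7, r=6 — ok
T2 LOAD — after: cnt=7, r=7 — load
T0 LOAD — after: cnt=7, r=7 — load
T2 CAS — after: cnt=8, r=7 — ok
T1 CAS — after: cnt=8, r=6 — retry
T0 CAS — after: cnt=8, r=7 — retry
T3 CAS — after: cnt=8, r=6 — retry
T2 LOAD — after: cnt=8, r=8 — load
T2 CAS — after: cnt=9, r=8 — ok
T2 LOAD — after: cnt=9, r=9 — load
T2 CAS — after: cnt=10, r=9 — ok

C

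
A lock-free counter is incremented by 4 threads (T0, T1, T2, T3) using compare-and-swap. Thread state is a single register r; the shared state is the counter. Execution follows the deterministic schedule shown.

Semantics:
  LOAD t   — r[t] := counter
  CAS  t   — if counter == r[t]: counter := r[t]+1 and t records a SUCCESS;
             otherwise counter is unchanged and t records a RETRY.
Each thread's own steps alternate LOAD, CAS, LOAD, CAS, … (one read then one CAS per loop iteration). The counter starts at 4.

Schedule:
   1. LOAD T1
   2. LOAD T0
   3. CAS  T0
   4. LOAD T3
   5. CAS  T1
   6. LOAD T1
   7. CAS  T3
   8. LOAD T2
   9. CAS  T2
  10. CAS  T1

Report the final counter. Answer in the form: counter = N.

counter = 7

step 1: T1 LOAD ⇒ load; ctr=4 reg=4
step 2: T0 LOAD ⇒ load; ctr=4 reg=4
step 3: T0 CAS ⇒ ok; ctr=5 reg=4
step 4: T3 LOAD ⇒ load; ctr=5 reg=5
step 5: T1 CAS ⇒ retry; ctr=5 reg=4
step 6: T1 LOAD ⇒ load; ctr=5 reg=5
step 7: T3 CAS ⇒ ok; ctr=6 reg=5
step 8: T2 LOAD ⇒ load; ctr=6 reg=6
step 9: T2 CAS ⇒ ok; ctr=7 reg=6
step 10: T1 CAS ⇒ retry; ctr=7 reg=5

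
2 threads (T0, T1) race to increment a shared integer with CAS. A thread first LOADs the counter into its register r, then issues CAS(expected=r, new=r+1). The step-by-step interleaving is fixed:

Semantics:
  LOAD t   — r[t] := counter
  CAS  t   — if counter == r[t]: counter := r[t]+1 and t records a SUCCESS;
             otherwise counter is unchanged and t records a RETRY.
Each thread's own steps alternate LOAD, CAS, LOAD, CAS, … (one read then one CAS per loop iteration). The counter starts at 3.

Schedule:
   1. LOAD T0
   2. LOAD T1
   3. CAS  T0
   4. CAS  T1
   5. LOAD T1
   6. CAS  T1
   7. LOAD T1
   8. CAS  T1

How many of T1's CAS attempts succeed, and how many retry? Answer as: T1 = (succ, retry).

T0 LOAD — after: cnt=3, r=3 — load
T1 LOAD — after: cnt=3, r=3 — load
T0 CAS — after: cnt=4, r=3 — ok
T1 CAS — after: cnt=4, r=3 — retry
T1 LOAD — after: cnt=4, r=4 — load
T1 CAS — after: cnt=5, r=4 — ok
T1 LOAD — after: cnt=5, r=5 — load
T1 CAS — after: cnt=6, r=5 — ok

T1 = (2, 1)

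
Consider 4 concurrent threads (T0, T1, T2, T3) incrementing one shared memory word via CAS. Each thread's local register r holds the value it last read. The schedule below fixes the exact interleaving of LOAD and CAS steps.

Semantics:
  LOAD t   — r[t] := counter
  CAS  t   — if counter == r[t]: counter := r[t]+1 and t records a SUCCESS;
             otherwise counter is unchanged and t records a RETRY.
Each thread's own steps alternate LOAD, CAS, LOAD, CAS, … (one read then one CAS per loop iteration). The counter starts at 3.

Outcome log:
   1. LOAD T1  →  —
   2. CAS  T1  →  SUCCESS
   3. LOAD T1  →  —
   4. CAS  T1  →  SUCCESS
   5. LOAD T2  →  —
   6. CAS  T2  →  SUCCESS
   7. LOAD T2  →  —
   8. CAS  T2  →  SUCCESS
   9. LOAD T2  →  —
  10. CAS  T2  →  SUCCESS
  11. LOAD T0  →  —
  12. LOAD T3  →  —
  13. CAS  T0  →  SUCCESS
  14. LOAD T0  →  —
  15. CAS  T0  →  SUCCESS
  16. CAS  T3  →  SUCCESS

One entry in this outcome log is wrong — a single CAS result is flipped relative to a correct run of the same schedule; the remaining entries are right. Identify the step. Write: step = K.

Reference trace:
#1 T1 reads 3
#2 T1 CAS(3→4) writes; counter now 4
#3 T1 reads 4
#4 T1 CAS(4→5) writes; counter now 5
#5 T2 reads 5
#6 T2 CAS(5→6) writes; counter now 6
#7 T2 reads 6
#8 T2 CAS(6→7) writes; counter now 7
#9 T2 reads 7
#10 T2 CAS(7→8) writes; counter now 8
#11 T0 reads 8
#12 T3 reads 8
#13 T0 CAS(8→9) writes; counter now 9
#14 T0 reads 9
#15 T0 CAS(9→10) writes; counter now 10
#16 T3 CAS(8→9) fails; counter now 10
Mismatch at 16.

step = 16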